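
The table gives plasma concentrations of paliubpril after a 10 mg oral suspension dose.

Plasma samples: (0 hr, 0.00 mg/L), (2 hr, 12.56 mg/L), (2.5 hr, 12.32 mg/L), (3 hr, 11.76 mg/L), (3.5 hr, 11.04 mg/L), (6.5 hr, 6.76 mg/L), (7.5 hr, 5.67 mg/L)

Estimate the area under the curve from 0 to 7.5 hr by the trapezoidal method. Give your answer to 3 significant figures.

AUC = 63.4 mg/L·hr

Trapezoidal AUC_0→7.5:
  [0→2]: (0.00+12.56)/2 × 2 = 12.56
  [2→2.5]: (12.56+12.32)/2 × 0.5 = 6.22
  [2.5→3]: (12.32+11.76)/2 × 0.5 = 6.02
  [3→3.5]: (11.76+11.04)/2 × 0.5 = 5.7
  [3.5→6.5]: (11.04+6.76)/2 × 3 = 26.7
  [6.5→7.5]: (6.76+5.67)/2 × 1 = 6.215
  Sum = 63.415 mg/L·hr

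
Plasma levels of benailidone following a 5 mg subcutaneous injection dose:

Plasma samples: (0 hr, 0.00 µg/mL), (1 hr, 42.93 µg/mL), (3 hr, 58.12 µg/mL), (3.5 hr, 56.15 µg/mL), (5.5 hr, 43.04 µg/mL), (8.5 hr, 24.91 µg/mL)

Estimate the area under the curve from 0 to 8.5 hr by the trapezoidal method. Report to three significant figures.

Trapezoidal AUC_0→8.5:
  [0→1]: (0.00+42.93)/2 × 1 = 21.465
  [1→3]: (42.93+58.12)/2 × 2 = 101.05
  [3→3.5]: (58.12+56.15)/2 × 0.5 = 28.5675
  [3.5→5.5]: (56.15+43.04)/2 × 2 = 99.19
  [5.5→8.5]: (43.04+24.91)/2 × 3 = 101.925
  Sum = 352.1975 µg/mL·hr

AUC = 352 µg/mL·hr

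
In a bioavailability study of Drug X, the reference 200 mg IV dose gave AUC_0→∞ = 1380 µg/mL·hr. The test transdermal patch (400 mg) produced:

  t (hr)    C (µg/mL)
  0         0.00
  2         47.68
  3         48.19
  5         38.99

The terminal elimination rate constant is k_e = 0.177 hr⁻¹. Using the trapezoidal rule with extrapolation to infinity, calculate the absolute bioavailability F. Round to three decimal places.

F = 0.146

Trapezoidal AUC_0→5 (transdermal patch):
  [0→2]: (0.00+47.68)/2 × 2 = 47.68
  [2→3]: (47.68+48.19)/2 × 1 = 47.935
  [3→5]: (48.19+38.99)/2 × 2 = 87.18
  Sum = 182.795 µg/mL·hr
Tail: C_last/k_e = 38.99/0.177 = 220.282
AUC_0→∞ (transdermal patch) = 182.795 + 220.282 = 403.077 µg/mL·hr
F = (AUC_ev/D_ev)/(AUC_iv/D_iv) = (403.077/400)/(1380/200) = 1.0076925/6.9 = 0.1460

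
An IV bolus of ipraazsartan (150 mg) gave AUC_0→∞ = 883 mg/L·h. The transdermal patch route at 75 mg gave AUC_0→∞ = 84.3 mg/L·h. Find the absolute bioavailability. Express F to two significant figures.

F = (AUC_ev / D_ev) / (AUC_iv / D_iv)
  = (84.3/75) / (883/150)
  = 1.124 / 5.88667 = 0.1909

F = 0.19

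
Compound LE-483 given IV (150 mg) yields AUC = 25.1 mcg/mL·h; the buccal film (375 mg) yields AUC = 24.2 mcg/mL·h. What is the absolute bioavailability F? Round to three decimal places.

F = 0.386

F = (AUC_ev / D_ev) / (AUC_iv / D_iv)
  = (24.2/375) / (25.1/150)
  = 0.0645333 / 0.167333 = 0.3857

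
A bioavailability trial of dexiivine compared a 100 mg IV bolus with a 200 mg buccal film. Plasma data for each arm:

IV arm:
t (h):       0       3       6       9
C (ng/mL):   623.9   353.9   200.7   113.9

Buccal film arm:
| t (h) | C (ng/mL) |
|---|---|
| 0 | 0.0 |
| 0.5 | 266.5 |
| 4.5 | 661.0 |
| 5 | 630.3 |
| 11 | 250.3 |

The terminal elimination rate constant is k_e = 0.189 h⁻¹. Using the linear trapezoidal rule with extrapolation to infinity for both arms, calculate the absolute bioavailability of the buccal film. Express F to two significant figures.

F = 0.92

Trapezoidal AUC_0→9 (IV):
  [0→3]: (623.9+353.9)/2 × 3 = 1466.7
  [3→6]: (353.9+200.7)/2 × 3 = 831.9
  [6→9]: (200.7+113.9)/2 × 3 = 471.9
  Sum = 2770.5 ng/mL·h
IV tail: 113.9/0.189 = 602.646; AUC_iv,0→∞ = 2770.5 + 602.646 = 3373.146 ng/mL·h
Trapezoidal AUC_0→11 (buccal film):
  [0→0.5]: (0.0+266.5)/2 × 0.5 = 66.625
  [0.5→4.5]: (266.5+661.0)/2 × 4 = 1855.0
  [4.5→5]: (661.0+630.3)/2 × 0.5 = 322.825
  [5→11]: (630.3+250.3)/2 × 6 = 2641.8
  Sum = 4886.25 ng/mL·h
buccal film tail: 250.3/0.189 = 1324.339; AUC_ev,0→∞ = 4886.25 + 1324.339 = 6210.589 ng/mL·h
F = (AUC_ev/D_ev)/(AUC_iv/D_iv) = (6210.589/200)/(3373.146/100) = 31.052945/33.73146 = 0.9206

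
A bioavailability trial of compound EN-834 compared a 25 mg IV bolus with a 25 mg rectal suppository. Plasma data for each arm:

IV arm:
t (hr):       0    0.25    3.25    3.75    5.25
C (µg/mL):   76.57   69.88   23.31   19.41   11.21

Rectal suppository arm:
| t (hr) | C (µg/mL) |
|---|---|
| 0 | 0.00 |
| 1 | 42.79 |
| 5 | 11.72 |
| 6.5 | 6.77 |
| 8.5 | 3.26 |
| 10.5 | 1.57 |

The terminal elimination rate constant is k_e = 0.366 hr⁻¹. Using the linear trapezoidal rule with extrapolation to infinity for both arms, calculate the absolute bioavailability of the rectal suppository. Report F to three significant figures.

F = 0.735

Trapezoidal AUC_0→5.25 (IV):
  [0→0.25]: (76.57+69.88)/2 × 0.25 = 18.30625
  [0.25→3.25]: (69.88+23.31)/2 × 3 = 139.785
  [3.25→3.75]: (23.31+19.41)/2 × 0.5 = 10.68
  [3.75→5.25]: (19.41+11.21)/2 × 1.5 = 22.965
  Sum = 191.73625 µg/mL·hr
IV tail: 11.21/0.366 = 30.628; AUC_iv,0→∞ = 191.73625 + 30.628 = 222.36425 µg/mL·hr
Trapezoidal AUC_0→10.5 (rectal suppository):
  [0→1]: (0.00+42.79)/2 × 1 = 21.395
  [1→5]: (42.79+11.72)/2 × 4 = 109.02
  [5→6.5]: (11.72+6.77)/2 × 1.5 = 13.8675
  [6.5→8.5]: (6.77+3.26)/2 × 2 = 10.03
  [8.5→10.5]: (3.26+1.57)/2 × 2 = 4.83
  Sum = 159.1425 µg/mL·hr
rectal suppository tail: 1.57/0.366 = 4.290; AUC_ev,0→∞ = 159.1425 + 4.290 = 163.4325 µg/mL·hr
F = (AUC_ev/D_ev)/(AUC_iv/D_iv) = (163.4325/25)/(222.36425/25) = 6.5373/8.89457 = 0.7350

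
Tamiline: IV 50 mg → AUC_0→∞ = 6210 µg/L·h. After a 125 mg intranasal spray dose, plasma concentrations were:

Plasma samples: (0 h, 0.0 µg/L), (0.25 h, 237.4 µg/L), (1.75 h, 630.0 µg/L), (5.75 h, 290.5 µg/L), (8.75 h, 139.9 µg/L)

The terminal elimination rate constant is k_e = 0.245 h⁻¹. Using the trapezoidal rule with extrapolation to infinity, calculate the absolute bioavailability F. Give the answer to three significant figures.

Trapezoidal AUC_0→8.75 (intranasal spray):
  [0→0.25]: (0.0+237.4)/2 × 0.25 = 29.675
  [0.25→1.75]: (237.4+630.0)/2 × 1.5 = 650.55
  [1.75→5.75]: (630.0+290.5)/2 × 4 = 1841.0
  [5.75→8.75]: (290.5+139.9)/2 × 3 = 645.6
  Sum = 3166.825 µg/L·h
Tail: C_last/k_e = 139.9/0.245 = 571.020
AUC_0→∞ (intranasal spray) = 3166.825 + 571.020 = 3737.845 µg/L·h
F = (AUC_ev/D_ev)/(AUC_iv/D_iv) = (3737.845/125)/(6210/50) = 29.90276/124.2 = 0.2408

F = 0.241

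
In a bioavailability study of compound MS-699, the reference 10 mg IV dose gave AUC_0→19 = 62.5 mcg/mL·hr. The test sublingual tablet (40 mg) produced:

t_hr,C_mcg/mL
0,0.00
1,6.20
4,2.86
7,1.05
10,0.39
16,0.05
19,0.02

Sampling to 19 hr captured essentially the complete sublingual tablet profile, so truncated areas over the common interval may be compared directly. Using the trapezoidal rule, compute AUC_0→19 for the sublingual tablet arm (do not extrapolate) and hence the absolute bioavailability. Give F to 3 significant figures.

F = 0.105

Trapezoidal AUC_0→19 (sublingual tablet):
  [0→1]: (0.00+6.20)/2 × 1 = 3.1
  [1→4]: (6.20+2.86)/2 × 3 = 13.59
  [4→7]: (2.86+1.05)/2 × 3 = 5.865
  [7→10]: (1.05+0.39)/2 × 3 = 2.16
  [10→16]: (0.39+0.05)/2 × 6 = 1.32
  [16→19]: (0.05+0.02)/2 × 3 = 0.105
  Sum = 26.14 mcg/mL·hr
F = (AUC_ev/D_ev)/(AUC_iv/D_iv) = (26.14/40)/(62.5/10) = 0.6535/6.25 = 0.1046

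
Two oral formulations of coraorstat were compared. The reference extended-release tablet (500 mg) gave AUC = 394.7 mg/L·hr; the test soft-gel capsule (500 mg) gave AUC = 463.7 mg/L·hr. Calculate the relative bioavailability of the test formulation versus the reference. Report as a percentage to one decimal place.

F_rel = (AUC_test/D_test) / (AUC_ref/D_ref)
      = (463.7/500) / (394.7/500)
      = 0.9274 / 0.7894 = 1.1748 = 117.48%

F_rel = 117.5%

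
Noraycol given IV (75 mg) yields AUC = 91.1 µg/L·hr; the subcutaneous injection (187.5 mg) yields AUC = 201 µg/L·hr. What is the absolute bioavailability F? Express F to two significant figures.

F = 0.88

F = (AUC_ev / D_ev) / (AUC_iv / D_iv)
  = (201/187.5) / (91.1/75)
  = 1.072 / 1.21467 = 0.8825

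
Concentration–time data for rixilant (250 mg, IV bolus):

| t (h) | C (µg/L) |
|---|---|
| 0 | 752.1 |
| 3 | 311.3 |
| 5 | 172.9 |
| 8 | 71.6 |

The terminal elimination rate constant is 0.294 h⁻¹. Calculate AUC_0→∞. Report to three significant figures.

Trapezoidal AUC_0→8:
  [0→3]: (752.1+311.3)/2 × 3 = 1595.1
  [3→5]: (311.3+172.9)/2 × 2 = 484.2
  [5→8]: (172.9+71.6)/2 × 3 = 366.75
  Sum = 2446.05 µg/L·h
Extrapolated tail: C_last / k_e = 71.6 / 0.294 = 243.537
AUC_0→∞ = 2446.05 + 243.537 = 2689.587 µg/L·h

AUC = 2690 µg/L·h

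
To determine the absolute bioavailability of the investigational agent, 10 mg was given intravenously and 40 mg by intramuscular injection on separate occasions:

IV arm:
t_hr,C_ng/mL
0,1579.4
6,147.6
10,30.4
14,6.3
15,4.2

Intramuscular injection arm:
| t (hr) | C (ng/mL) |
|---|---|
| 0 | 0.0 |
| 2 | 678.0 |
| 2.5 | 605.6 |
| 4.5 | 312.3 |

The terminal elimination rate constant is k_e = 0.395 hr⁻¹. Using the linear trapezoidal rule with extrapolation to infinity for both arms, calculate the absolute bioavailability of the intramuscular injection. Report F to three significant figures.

Trapezoidal AUC_0→15 (IV):
  [0→6]: (1579.4+147.6)/2 × 6 = 5181.0
  [6→10]: (147.6+30.4)/2 × 4 = 356.0
  [10→14]: (30.4+6.3)/2 × 4 = 73.4
  [14→15]: (6.3+4.2)/2 × 1 = 5.25
  Sum = 5615.65 ng/mL·hr
IV tail: 4.2/0.395 = 10.633; AUC_iv,0→∞ = 5615.65 + 10.633 = 5626.283 ng/mL·hr
Trapezoidal AUC_0→4.5 (intramuscular injection):
  [0→2]: (0.0+678.0)/2 × 2 = 678.0
  [2→2.5]: (678.0+605.6)/2 × 0.5 = 320.9
  [2.5→4.5]: (605.6+312.3)/2 × 2 = 917.9
  Sum = 1916.8 ng/mL·hr
intramuscular injection tail: 312.3/0.395 = 790.633; AUC_ev,0→∞ = 1916.8 + 790.633 = 2707.433 ng/mL·hr
F = (AUC_ev/D_ev)/(AUC_iv/D_iv) = (2707.433/40)/(5626.283/10) = 67.685825/562.6283 = 0.1203

F = 0.120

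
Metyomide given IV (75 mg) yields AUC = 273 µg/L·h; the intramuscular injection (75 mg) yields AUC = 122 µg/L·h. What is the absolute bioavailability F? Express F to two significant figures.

F = (AUC_ev / D_ev) / (AUC_iv / D_iv)
  = (122/75) / (273/75)
  = 1.62667 / 3.64 = 0.4469

F = 0.45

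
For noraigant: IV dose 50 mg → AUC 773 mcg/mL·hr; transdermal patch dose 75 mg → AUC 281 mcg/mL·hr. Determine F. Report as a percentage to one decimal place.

F = 24.2%

F = (AUC_ev / D_ev) / (AUC_iv / D_iv)
  = (281/75) / (773/50)
  = 3.74667 / 15.46 = 0.2423
  = 24.23%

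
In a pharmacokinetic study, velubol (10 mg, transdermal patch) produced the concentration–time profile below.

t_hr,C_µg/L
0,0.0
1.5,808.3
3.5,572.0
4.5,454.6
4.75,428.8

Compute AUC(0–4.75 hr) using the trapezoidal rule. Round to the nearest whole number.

AUC = 2610 µg/L·hr

Trapezoidal AUC_0→4.75:
  [0→1.5]: (0.0+808.3)/2 × 1.5 = 606.225
  [1.5→3.5]: (808.3+572.0)/2 × 2 = 1380.3
  [3.5→4.5]: (572.0+454.6)/2 × 1 = 513.3
  [4.5→4.75]: (454.6+428.8)/2 × 0.25 = 110.425
  Sum = 2610.25 µg/L·hr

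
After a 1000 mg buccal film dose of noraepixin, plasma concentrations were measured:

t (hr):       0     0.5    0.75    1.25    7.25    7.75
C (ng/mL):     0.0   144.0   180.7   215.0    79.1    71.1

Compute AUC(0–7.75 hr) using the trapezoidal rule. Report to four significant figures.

AUC = 1095 ng/mL·hr

Trapezoidal AUC_0→7.75:
  [0→0.5]: (0.0+144.0)/2 × 0.5 = 36.0
  [0.5→0.75]: (144.0+180.7)/2 × 0.25 = 40.5875
  [0.75→1.25]: (180.7+215.0)/2 × 0.5 = 98.925
  [1.25→7.25]: (215.0+79.1)/2 × 6 = 882.3
  [7.25→7.75]: (79.1+71.1)/2 × 0.5 = 37.55
  Sum = 1095.3625 ng/mL·hr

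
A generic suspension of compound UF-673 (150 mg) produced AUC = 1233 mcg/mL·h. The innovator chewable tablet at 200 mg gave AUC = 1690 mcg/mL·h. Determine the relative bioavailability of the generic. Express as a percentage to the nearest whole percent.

F_rel = (AUC_test/D_test) / (AUC_ref/D_ref)
      = (1233/150) / (1690/200)
      = 8.22 / 8.45 = 0.9728 = 97.28%

F_rel = 97%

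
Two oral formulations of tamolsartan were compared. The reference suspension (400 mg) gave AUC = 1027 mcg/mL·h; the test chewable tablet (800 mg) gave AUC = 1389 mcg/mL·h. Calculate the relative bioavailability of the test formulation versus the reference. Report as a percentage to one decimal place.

F_rel = (AUC_test/D_test) / (AUC_ref/D_ref)
      = (1389/800) / (1027/400)
      = 1.73625 / 2.5675 = 0.6762 = 67.62%

F_rel = 67.6%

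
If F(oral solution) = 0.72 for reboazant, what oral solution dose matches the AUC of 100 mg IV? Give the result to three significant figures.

D_oral = 139 mg

For equal systemic exposure: F × D_ev = D_iv
D_ev = D_iv / F = 100 / 0.72 = 138.889 mg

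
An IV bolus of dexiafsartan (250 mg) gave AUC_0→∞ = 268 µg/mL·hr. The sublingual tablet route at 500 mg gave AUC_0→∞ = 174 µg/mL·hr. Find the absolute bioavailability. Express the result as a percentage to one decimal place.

F = (AUC_ev / D_ev) / (AUC_iv / D_iv)
  = (174/500) / (268/250)
  = 0.348 / 1.072 = 0.3246
  = 32.46%

F = 32.5%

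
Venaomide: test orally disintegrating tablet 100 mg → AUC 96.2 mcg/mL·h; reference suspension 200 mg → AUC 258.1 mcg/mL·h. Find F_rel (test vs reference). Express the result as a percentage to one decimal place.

F_rel = 74.5%

F_rel = (AUC_test/D_test) / (AUC_ref/D_ref)
      = (96.2/100) / (258.1/200)
      = 0.962 / 1.2905 = 0.7454 = 74.54%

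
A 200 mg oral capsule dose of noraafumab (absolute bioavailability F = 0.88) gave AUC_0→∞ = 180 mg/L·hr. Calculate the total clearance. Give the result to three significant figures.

CL = 0.978 L/hr

CL = F × Dose / AUC_0→∞
   = 0.88 × 200 / 180 = 0.977778 L/hr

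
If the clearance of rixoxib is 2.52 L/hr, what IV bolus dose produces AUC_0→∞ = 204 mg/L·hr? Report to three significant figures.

Dose_iv = CL × AUC_0→∞
     = 2.52 × 204 = 514.08 mg

Dose = 514 mg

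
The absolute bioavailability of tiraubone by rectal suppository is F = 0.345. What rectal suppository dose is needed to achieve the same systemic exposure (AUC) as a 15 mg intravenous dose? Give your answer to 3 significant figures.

D_rectal = 43.5 mg

For equal systemic exposure: F × D_ev = D_iv
D_ev = D_iv / F = 15 / 0.345 = 43.4783 mg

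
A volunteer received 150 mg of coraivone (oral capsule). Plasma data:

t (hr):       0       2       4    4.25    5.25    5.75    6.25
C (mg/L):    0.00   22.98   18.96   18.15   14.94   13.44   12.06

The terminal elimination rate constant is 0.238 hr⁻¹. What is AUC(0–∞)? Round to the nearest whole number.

AUC = 150 mg/L·hr

Trapezoidal AUC_0→6.25:
  [0→2]: (0.00+22.98)/2 × 2 = 22.98
  [2→4]: (22.98+18.96)/2 × 2 = 41.94
  [4→4.25]: (18.96+18.15)/2 × 0.25 = 4.63875
  [4.25→5.25]: (18.15+14.94)/2 × 1 = 16.545
  [5.25→5.75]: (14.94+13.44)/2 × 0.5 = 7.095
  [5.75→6.25]: (13.44+12.06)/2 × 0.5 = 6.375
  Sum = 99.57375 mg/L·hr
Extrapolated tail: C_last / k_e = 12.06 / 0.238 = 50.672
AUC_0→∞ = 99.57375 + 50.672 = 150.24575 mg/L·hr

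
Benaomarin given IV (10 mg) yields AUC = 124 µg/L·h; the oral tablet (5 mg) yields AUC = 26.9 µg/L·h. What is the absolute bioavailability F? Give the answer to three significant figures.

F = (AUC_ev / D_ev) / (AUC_iv / D_iv)
  = (26.9/5) / (124/10)
  = 5.38 / 12.4 = 0.4339

F = 0.434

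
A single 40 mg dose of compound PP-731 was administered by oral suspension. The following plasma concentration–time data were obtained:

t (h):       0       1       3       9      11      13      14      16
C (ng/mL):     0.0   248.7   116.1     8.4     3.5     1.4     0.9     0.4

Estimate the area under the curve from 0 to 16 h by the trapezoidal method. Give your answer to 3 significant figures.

Trapezoidal AUC_0→16:
  [0→1]: (0.0+248.7)/2 × 1 = 124.35
  [1→3]: (248.7+116.1)/2 × 2 = 364.8
  [3→9]: (116.1+8.4)/2 × 6 = 373.5
  [9→11]: (8.4+3.5)/2 × 2 = 11.9
  [11→13]: (3.5+1.4)/2 × 2 = 4.9
  [13→14]: (1.4+0.9)/2 × 1 = 1.15
  [14→16]: (0.9+0.4)/2 × 2 = 1.3
  Sum = 881.9 ng/mL·h

AUC = 882 ng/mL·h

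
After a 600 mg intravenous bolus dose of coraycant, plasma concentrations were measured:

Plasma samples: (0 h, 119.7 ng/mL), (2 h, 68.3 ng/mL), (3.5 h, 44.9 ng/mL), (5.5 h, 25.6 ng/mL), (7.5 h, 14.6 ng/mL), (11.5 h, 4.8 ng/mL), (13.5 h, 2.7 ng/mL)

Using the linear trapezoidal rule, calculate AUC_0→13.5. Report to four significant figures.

Trapezoidal AUC_0→13.5:
  [0→2]: (119.7+68.3)/2 × 2 = 188.0
  [2→3.5]: (68.3+44.9)/2 × 1.5 = 84.9
  [3.5→5.5]: (44.9+25.6)/2 × 2 = 70.5
  [5.5→7.5]: (25.6+14.6)/2 × 2 = 40.2
  [7.5→11.5]: (14.6+4.8)/2 × 4 = 38.8
  [11.5→13.5]: (4.8+2.7)/2 × 2 = 7.5
  Sum = 429.9 ng/mL·h

AUC = 429.9 ng/mL·h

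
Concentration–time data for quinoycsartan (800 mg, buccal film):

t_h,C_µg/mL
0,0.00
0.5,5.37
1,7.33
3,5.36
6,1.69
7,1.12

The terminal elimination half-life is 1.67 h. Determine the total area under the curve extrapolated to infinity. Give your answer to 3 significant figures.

Trapezoidal AUC_0→7:
  [0→0.5]: (0.00+5.37)/2 × 0.5 = 1.3425
  [0.5→1]: (5.37+7.33)/2 × 0.5 = 3.175
  [1→3]: (7.33+5.36)/2 × 2 = 12.69
  [3→6]: (5.36+1.69)/2 × 3 = 10.575
  [6→7]: (1.69+1.12)/2 × 1 = 1.405
  Sum = 29.1875 µg/mL·h
k_e = ln2 / t½ = 0.693147 / 1.67 = 0.4151 h^-1
Extrapolated tail: C_last / k_e = 1.12 / 0.4151 = 2.698
AUC_0→∞ = 29.1875 + 2.698 = 31.8855 µg/mL·h

AUC = 31.9 µg/mL·h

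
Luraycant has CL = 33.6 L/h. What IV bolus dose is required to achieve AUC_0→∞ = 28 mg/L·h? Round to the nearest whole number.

Dose = 941 mg

Dose_iv = CL × AUC_0→∞
     = 33.6 × 28 = 940.8 mg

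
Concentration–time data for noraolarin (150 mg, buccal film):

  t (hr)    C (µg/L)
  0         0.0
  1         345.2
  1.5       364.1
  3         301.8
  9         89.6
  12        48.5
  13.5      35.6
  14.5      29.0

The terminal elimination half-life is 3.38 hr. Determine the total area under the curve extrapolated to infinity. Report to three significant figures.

Trapezoidal AUC_0→14.5:
  [0→1]: (0.0+345.2)/2 × 1 = 172.6
  [1→1.5]: (345.2+364.1)/2 × 0.5 = 177.325
  [1.5→3]: (364.1+301.8)/2 × 1.5 = 499.425
  [3→9]: (301.8+89.6)/2 × 6 = 1174.2
  [9→12]: (89.6+48.5)/2 × 3 = 207.15
  [12→13.5]: (48.5+35.6)/2 × 1.5 = 63.075
  [13.5→14.5]: (35.6+29.0)/2 × 1 = 32.3
  Sum = 2326.075 µg/L·hr
k_e = ln2 / t½ = 0.693147 / 3.38 = 0.2051 hr^-1
Extrapolated tail: C_last / k_e = 29.0 / 0.2051 = 141.394
AUC_0→∞ = 2326.075 + 141.394 = 2467.469 µg/L·hr

AUC = 2470 µg/L·hr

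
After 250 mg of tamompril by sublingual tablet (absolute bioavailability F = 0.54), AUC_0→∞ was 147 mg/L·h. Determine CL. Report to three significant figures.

CL = 0.918 L/h

CL = F × Dose / AUC_0→∞
   = 0.54 × 250 / 147 = 0.918367 L/h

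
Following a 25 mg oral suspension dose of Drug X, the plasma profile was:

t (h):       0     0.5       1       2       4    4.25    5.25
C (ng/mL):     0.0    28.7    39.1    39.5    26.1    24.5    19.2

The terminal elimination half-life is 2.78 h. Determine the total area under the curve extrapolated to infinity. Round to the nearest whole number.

AUC = 234 ng/mL·h

Trapezoidal AUC_0→5.25:
  [0→0.5]: (0.0+28.7)/2 × 0.5 = 7.175
  [0.5→1]: (28.7+39.1)/2 × 0.5 = 16.95
  [1→2]: (39.1+39.5)/2 × 1 = 39.3
  [2→4]: (39.5+26.1)/2 × 2 = 65.6
  [4→4.25]: (26.1+24.5)/2 × 0.25 = 6.325
  [4.25→5.25]: (24.5+19.2)/2 × 1 = 21.85
  Sum = 157.2 ng/mL·h
k_e = ln2 / t½ = 0.693147 / 2.78 = 0.2493 h^-1
Extrapolated tail: C_last / k_e = 19.2 / 0.2493 = 77.016
AUC_0→∞ = 157.2 + 77.016 = 234.216 ng/mL·h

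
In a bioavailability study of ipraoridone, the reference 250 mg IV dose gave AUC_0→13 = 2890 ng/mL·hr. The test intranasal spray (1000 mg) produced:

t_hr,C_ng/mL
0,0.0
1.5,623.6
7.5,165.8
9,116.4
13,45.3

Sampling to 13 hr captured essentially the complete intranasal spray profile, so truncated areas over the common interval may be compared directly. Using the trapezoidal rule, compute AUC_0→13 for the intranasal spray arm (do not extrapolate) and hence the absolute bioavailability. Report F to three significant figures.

F = 0.292

Trapezoidal AUC_0→13 (intranasal spray):
  [0→1.5]: (0.0+623.6)/2 × 1.5 = 467.7
  [1.5→7.5]: (623.6+165.8)/2 × 6 = 2368.2
  [7.5→9]: (165.8+116.4)/2 × 1.5 = 211.65
  [9→13]: (116.4+45.3)/2 × 4 = 323.4
  Sum = 3370.95 ng/mL·hr
F = (AUC_ev/D_ev)/(AUC_iv/D_iv) = (3370.95/1000)/(2890/250) = 3.37095/11.56 = 0.2916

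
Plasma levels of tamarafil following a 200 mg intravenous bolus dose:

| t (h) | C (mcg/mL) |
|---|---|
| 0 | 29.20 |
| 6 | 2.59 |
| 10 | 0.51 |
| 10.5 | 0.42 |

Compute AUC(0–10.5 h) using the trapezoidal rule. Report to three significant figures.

AUC = 102 mcg/mL·h

Trapezoidal AUC_0→10.5:
  [0→6]: (29.20+2.59)/2 × 6 = 95.37
  [6→10]: (2.59+0.51)/2 × 4 = 6.2
  [10→10.5]: (0.51+0.42)/2 × 0.5 = 0.2325
  Sum = 101.8025 mcg/mL·h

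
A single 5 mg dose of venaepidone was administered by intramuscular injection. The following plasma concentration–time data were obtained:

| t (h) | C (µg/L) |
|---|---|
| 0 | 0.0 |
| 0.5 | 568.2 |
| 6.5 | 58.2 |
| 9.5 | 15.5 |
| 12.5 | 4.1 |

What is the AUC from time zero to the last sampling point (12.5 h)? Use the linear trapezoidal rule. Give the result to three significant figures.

AUC = 2160 µg/L·h

Trapezoidal AUC_0→12.5:
  [0→0.5]: (0.0+568.2)/2 × 0.5 = 142.05
  [0.5→6.5]: (568.2+58.2)/2 × 6 = 1879.2
  [6.5→9.5]: (58.2+15.5)/2 × 3 = 110.55
  [9.5→12.5]: (15.5+4.1)/2 × 3 = 29.4
  Sum = 2161.2 µg/L·h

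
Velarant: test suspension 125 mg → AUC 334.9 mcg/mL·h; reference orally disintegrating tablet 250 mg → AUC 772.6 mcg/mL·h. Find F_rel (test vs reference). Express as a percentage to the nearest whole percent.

F_rel = 87%

F_rel = (AUC_test/D_test) / (AUC_ref/D_ref)
      = (334.9/125) / (772.6/250)
      = 2.6792 / 3.0904 = 0.8669 = 86.69%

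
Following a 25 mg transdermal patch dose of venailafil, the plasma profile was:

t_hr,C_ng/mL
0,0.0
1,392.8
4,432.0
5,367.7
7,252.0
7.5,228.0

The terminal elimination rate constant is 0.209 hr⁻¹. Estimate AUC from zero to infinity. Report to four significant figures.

AUC = 3664 ng/mL·hr

Trapezoidal AUC_0→7.5:
  [0→1]: (0.0+392.8)/2 × 1 = 196.4
  [1→4]: (392.8+432.0)/2 × 3 = 1237.2
  [4→5]: (432.0+367.7)/2 × 1 = 399.85
  [5→7]: (367.7+252.0)/2 × 2 = 619.7
  [7→7.5]: (252.0+228.0)/2 × 0.5 = 120.0
  Sum = 2573.15 ng/mL·hr
Extrapolated tail: C_last / k_e = 228.0 / 0.209 = 1090.909
AUC_0→∞ = 2573.15 + 1090.909 = 3664.059 ng/mL·hr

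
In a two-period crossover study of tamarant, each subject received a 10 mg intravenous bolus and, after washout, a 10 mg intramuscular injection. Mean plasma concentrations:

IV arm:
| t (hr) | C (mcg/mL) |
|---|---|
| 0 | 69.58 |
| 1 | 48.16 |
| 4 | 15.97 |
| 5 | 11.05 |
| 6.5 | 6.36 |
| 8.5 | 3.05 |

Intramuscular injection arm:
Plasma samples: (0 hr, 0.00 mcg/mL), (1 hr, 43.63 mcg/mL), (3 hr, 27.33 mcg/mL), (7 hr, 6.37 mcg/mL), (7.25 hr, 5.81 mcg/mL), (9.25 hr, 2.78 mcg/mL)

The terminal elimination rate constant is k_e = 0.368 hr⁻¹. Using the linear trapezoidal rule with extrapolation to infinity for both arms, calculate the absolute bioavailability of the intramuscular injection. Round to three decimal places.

Trapezoidal AUC_0→8.5 (IV):
  [0→1]: (69.58+48.16)/2 × 1 = 58.87
  [1→4]: (48.16+15.97)/2 × 3 = 96.195
  [4→5]: (15.97+11.05)/2 × 1 = 13.51
  [5→6.5]: (11.05+6.36)/2 × 1.5 = 13.0575
  [6.5→8.5]: (6.36+3.05)/2 × 2 = 9.41
  Sum = 191.0425 mcg/mL·hr
IV tail: 3.05/0.368 = 8.288; AUC_iv,0→∞ = 191.0425 + 8.288 = 199.3305 mcg/mL·hr
Trapezoidal AUC_0→9.25 (intramuscular injection):
  [0→1]: (0.00+43.63)/2 × 1 = 21.815
  [1→3]: (43.63+27.33)/2 × 2 = 70.96
  [3→7]: (27.33+6.37)/2 × 4 = 67.4
  [7→7.25]: (6.37+5.81)/2 × 0.25 = 1.5225
  [7.25→9.25]: (5.81+2.78)/2 × 2 = 8.59
  Sum = 170.2875 mcg/mL·hr
intramuscular injection tail: 2.78/0.368 = 7.554; AUC_ev,0→∞ = 170.2875 + 7.554 = 177.8415 mcg/mL·hr
F = (AUC_ev/D_ev)/(AUC_iv/D_iv) = (177.8415/10)/(199.3305/10) = 17.78415/19.93305 = 0.8922

F = 0.892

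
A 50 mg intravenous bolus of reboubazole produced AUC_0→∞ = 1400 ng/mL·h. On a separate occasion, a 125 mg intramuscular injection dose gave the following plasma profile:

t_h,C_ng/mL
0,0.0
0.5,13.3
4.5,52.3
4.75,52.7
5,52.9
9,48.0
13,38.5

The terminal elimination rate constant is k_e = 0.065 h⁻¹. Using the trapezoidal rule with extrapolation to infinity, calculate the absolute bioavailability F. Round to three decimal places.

F = 0.322

Trapezoidal AUC_0→13 (intramuscular injection):
  [0→0.5]: (0.0+13.3)/2 × 0.5 = 3.325
  [0.5→4.5]: (13.3+52.3)/2 × 4 = 131.2
  [4.5→4.75]: (52.3+52.7)/2 × 0.25 = 13.125
  [4.75→5]: (52.7+52.9)/2 × 0.25 = 13.2
  [5→9]: (52.9+48.0)/2 × 4 = 201.8
  [9→13]: (48.0+38.5)/2 × 4 = 173.0
  Sum = 535.65 ng/mL·h
Tail: C_last/k_e = 38.5/0.065 = 592.308
AUC_0→∞ (intramuscular injection) = 535.65 + 592.308 = 1127.958 ng/mL·h
F = (AUC_ev/D_ev)/(AUC_iv/D_iv) = (1127.958/125)/(1400/50) = 9.023664/28 = 0.3223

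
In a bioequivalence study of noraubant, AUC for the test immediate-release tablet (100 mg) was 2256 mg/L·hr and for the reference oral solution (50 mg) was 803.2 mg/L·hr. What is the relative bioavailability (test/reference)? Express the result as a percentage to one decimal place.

F_rel = (AUC_test/D_test) / (AUC_ref/D_ref)
      = (2256/100) / (803.2/50)
      = 22.56 / 16.064 = 1.4044 = 140.44%

F_rel = 140.4%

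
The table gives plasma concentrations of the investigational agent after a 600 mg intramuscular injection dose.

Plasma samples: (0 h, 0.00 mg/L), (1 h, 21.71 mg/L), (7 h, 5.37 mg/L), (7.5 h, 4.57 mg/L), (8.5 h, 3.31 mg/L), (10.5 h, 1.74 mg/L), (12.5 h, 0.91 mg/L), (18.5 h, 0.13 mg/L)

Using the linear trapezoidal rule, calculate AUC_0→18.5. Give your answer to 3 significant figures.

AUC = 109 mg/L·h

Trapezoidal AUC_0→18.5:
  [0→1]: (0.00+21.71)/2 × 1 = 10.855
  [1→7]: (21.71+5.37)/2 × 6 = 81.24
  [7→7.5]: (5.37+4.57)/2 × 0.5 = 2.485
  [7.5→8.5]: (4.57+3.31)/2 × 1 = 3.94
  [8.5→10.5]: (3.31+1.74)/2 × 2 = 5.05
  [10.5→12.5]: (1.74+0.91)/2 × 2 = 2.65
  [12.5→18.5]: (0.91+0.13)/2 × 6 = 3.12
  Sum = 109.34 mg/L·h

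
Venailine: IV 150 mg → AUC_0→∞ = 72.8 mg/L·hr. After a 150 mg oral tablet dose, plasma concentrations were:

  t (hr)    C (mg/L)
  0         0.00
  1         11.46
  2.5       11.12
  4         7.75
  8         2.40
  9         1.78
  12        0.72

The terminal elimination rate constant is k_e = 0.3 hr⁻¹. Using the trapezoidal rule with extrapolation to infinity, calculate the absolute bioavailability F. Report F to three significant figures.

F = 0.898

Trapezoidal AUC_0→12 (oral tablet):
  [0→1]: (0.00+11.46)/2 × 1 = 5.73
  [1→2.5]: (11.46+11.12)/2 × 1.5 = 16.935
  [2.5→4]: (11.12+7.75)/2 × 1.5 = 14.1525
  [4→8]: (7.75+2.40)/2 × 4 = 20.3
  [8→9]: (2.40+1.78)/2 × 1 = 2.09
  [9→12]: (1.78+0.72)/2 × 3 = 3.75
  Sum = 62.9575 mg/L·hr
Tail: C_last/k_e = 0.72/0.3 = 2.400
AUC_0→∞ (oral tablet) = 62.9575 + 2.400 = 65.3575 mg/L·hr
F = (AUC_ev/D_ev)/(AUC_iv/D_iv) = (65.3575/150)/(72.8/150) = 0.435717/0.485333 = 0.8978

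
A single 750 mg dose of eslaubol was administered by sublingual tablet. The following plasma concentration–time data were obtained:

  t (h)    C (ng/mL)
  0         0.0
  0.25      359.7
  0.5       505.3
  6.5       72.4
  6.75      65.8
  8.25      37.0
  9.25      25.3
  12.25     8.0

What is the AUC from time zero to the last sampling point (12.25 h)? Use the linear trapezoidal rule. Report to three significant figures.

AUC = 2060 ng/mL·h

Trapezoidal AUC_0→12.25:
  [0→0.25]: (0.0+359.7)/2 × 0.25 = 44.9625
  [0.25→0.5]: (359.7+505.3)/2 × 0.25 = 108.125
  [0.5→6.5]: (505.3+72.4)/2 × 6 = 1733.1
  [6.5→6.75]: (72.4+65.8)/2 × 0.25 = 17.275
  [6.75→8.25]: (65.8+37.0)/2 × 1.5 = 77.1
  [8.25→9.25]: (37.0+25.3)/2 × 1 = 31.15
  [9.25→12.25]: (25.3+8.0)/2 × 3 = 49.95
  Sum = 2061.6625 ng/mL·h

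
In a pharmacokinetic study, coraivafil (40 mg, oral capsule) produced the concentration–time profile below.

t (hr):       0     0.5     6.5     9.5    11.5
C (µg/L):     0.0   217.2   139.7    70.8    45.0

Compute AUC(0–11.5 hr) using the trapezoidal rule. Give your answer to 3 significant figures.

Trapezoidal AUC_0→11.5:
  [0→0.5]: (0.0+217.2)/2 × 0.5 = 54.3
  [0.5→6.5]: (217.2+139.7)/2 × 6 = 1070.7
  [6.5→9.5]: (139.7+70.8)/2 × 3 = 315.75
  [9.5→11.5]: (70.8+45.0)/2 × 2 = 115.8
  Sum = 1556.55 µg/L·hr

AUC = 1560 µg/L·hr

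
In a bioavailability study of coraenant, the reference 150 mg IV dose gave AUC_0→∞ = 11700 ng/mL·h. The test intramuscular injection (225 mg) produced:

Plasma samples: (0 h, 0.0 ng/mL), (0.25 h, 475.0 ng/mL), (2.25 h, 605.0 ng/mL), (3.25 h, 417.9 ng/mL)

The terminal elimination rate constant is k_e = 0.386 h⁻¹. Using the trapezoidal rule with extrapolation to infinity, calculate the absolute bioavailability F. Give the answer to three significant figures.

Trapezoidal AUC_0→3.25 (intramuscular injection):
  [0→0.25]: (0.0+475.0)/2 × 0.25 = 59.375
  [0.25→2.25]: (475.0+605.0)/2 × 2 = 1080.0
  [2.25→3.25]: (605.0+417.9)/2 × 1 = 511.45
  Sum = 1650.825 ng/mL·h
Tail: C_last/k_e = 417.9/0.386 = 1082.642
AUC_0→∞ (intramuscular injection) = 1650.825 + 1082.642 = 2733.467 ng/mL·h
F = (AUC_ev/D_ev)/(AUC_iv/D_iv) = (2733.467/225)/(11700/150) = 12.1487/78 = 0.1558

F = 0.156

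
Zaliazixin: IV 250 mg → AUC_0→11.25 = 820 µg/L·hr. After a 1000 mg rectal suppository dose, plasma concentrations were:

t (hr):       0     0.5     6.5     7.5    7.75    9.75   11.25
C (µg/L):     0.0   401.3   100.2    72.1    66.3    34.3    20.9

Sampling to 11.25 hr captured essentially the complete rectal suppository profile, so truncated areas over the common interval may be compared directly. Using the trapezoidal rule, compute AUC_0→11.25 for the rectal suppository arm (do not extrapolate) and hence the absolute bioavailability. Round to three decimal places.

F = 0.564

Trapezoidal AUC_0→11.25 (rectal suppository):
  [0→0.5]: (0.0+401.3)/2 × 0.5 = 100.325
  [0.5→6.5]: (401.3+100.2)/2 × 6 = 1504.5
  [6.5→7.5]: (100.2+72.1)/2 × 1 = 86.15
  [7.5→7.75]: (72.1+66.3)/2 × 0.25 = 17.3
  [7.75→9.75]: (66.3+34.3)/2 × 2 = 100.6
  [9.75→11.25]: (34.3+20.9)/2 × 1.5 = 41.4
  Sum = 1850.275 µg/L·hr
F = (AUC_ev/D_ev)/(AUC_iv/D_iv) = (1850.275/1000)/(820/250) = 1.850275/3.28 = 0.5641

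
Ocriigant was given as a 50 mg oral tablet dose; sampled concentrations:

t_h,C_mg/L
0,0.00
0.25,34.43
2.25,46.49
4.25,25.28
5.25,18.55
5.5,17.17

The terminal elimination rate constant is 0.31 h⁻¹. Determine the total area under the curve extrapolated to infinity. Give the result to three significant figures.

AUC = 239 mg/L·h

Trapezoidal AUC_0→5.5:
  [0→0.25]: (0.00+34.43)/2 × 0.25 = 4.30375
  [0.25→2.25]: (34.43+46.49)/2 × 2 = 80.92
  [2.25→4.25]: (46.49+25.28)/2 × 2 = 71.77
  [4.25→5.25]: (25.28+18.55)/2 × 1 = 21.915
  [5.25→5.5]: (18.55+17.17)/2 × 0.25 = 4.465
  Sum = 183.37375 mg/L·h
Extrapolated tail: C_last / k_e = 17.17 / 0.31 = 55.387
AUC_0→∞ = 183.37375 + 55.387 = 238.76075 mg/L·h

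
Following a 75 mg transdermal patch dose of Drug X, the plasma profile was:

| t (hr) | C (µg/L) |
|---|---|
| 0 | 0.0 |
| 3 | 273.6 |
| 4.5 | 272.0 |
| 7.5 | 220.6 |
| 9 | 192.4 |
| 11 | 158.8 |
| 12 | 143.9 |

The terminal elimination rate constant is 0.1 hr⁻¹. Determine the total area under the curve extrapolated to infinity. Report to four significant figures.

AUC = 3810 µg/L·hr

Trapezoidal AUC_0→12:
  [0→3]: (0.0+273.6)/2 × 3 = 410.4
  [3→4.5]: (273.6+272.0)/2 × 1.5 = 409.2
  [4.5→7.5]: (272.0+220.6)/2 × 3 = 738.9
  [7.5→9]: (220.6+192.4)/2 × 1.5 = 309.75
  [9→11]: (192.4+158.8)/2 × 2 = 351.2
  [11→12]: (158.8+143.9)/2 × 1 = 151.35
  Sum = 2370.8 µg/L·hr
Extrapolated tail: C_last / k_e = 143.9 / 0.1 = 1439.000
AUC_0→∞ = 2370.8 + 1439.000 = 3809.8 µg/L·hr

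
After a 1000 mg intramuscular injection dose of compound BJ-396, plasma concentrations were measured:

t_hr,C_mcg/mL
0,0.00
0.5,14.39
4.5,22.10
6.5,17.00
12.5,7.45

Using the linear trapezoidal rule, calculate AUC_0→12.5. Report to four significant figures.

AUC = 189.0 mcg/mL·hr

Trapezoidal AUC_0→12.5:
  [0→0.5]: (0.00+14.39)/2 × 0.5 = 3.5975
  [0.5→4.5]: (14.39+22.10)/2 × 4 = 72.98
  [4.5→6.5]: (22.10+17.00)/2 × 2 = 39.1
  [6.5→12.5]: (17.00+7.45)/2 × 6 = 73.35
  Sum = 189.0275 mcg/mL·hr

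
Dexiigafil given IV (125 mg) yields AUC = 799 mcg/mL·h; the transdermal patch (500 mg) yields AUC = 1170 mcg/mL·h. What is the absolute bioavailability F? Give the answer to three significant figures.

F = (AUC_ev / D_ev) / (AUC_iv / D_iv)
  = (1170/500) / (799/125)
  = 2.34 / 6.392 = 0.3661

F = 0.366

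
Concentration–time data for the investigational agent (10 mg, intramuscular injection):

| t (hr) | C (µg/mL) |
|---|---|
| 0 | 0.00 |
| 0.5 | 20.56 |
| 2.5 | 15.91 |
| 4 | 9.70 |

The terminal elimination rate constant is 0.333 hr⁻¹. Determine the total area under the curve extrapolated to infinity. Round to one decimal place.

Trapezoidal AUC_0→4:
  [0→0.5]: (0.00+20.56)/2 × 0.5 = 5.14
  [0.5→2.5]: (20.56+15.91)/2 × 2 = 36.47
  [2.5→4]: (15.91+9.70)/2 × 1.5 = 19.2075
  Sum = 60.8175 µg/mL·hr
Extrapolated tail: C_last / k_e = 9.70 / 0.333 = 29.129
AUC_0→∞ = 60.8175 + 29.129 = 89.9465 µg/mL·hr

AUC = 89.9 µg/mL·hr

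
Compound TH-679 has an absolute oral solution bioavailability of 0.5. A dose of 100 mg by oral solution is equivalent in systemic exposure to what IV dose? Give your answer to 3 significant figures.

D_iv = 50.0 mg

Systemic exposure from an extravascular dose = F × D_ev, so the equivalent IV dose is F × D_ev.
D_iv = F × D_ev = 0.5 × 100 = 50 mg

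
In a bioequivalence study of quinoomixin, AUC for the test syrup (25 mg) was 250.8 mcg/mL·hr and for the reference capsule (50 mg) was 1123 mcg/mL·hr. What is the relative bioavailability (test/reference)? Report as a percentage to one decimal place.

F_rel = 44.7%

F_rel = (AUC_test/D_test) / (AUC_ref/D_ref)
      = (250.8/25) / (1123/50)
      = 10.032 / 22.46 = 0.4467 = 44.67%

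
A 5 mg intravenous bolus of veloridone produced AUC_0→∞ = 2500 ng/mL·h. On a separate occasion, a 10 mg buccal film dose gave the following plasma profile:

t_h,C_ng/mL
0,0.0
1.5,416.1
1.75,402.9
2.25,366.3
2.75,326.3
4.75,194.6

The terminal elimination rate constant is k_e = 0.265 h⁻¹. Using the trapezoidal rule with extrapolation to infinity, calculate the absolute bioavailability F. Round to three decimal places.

F = 0.407

Trapezoidal AUC_0→4.75 (buccal film):
  [0→1.5]: (0.0+416.1)/2 × 1.5 = 312.075
  [1.5→1.75]: (416.1+402.9)/2 × 0.25 = 102.375
  [1.75→2.25]: (402.9+366.3)/2 × 0.5 = 192.3
  [2.25→2.75]: (366.3+326.3)/2 × 0.5 = 173.15
  [2.75→4.75]: (326.3+194.6)/2 × 2 = 520.9
  Sum = 1300.8 ng/mL·h
Tail: C_last/k_e = 194.6/0.265 = 734.340
AUC_0→∞ (buccal film) = 1300.8 + 734.340 = 2035.14 ng/mL·h
F = (AUC_ev/D_ev)/(AUC_iv/D_iv) = (2035.14/10)/(2500/5) = 203.514/500 = 0.4070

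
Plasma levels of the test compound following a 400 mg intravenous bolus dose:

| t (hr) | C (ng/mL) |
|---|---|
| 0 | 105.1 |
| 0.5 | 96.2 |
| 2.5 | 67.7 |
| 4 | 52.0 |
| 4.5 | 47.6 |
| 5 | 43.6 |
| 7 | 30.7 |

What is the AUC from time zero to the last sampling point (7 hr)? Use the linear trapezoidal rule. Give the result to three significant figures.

Trapezoidal AUC_0→7:
  [0→0.5]: (105.1+96.2)/2 × 0.5 = 50.325
  [0.5→2.5]: (96.2+67.7)/2 × 2 = 163.9
  [2.5→4]: (67.7+52.0)/2 × 1.5 = 89.775
  [4→4.5]: (52.0+47.6)/2 × 0.5 = 24.9
  [4.5→5]: (47.6+43.6)/2 × 0.5 = 22.8
  [5→7]: (43.6+30.7)/2 × 2 = 74.3
  Sum = 426.0 ng/mL·hr

AUC = 426 ng/mL·hr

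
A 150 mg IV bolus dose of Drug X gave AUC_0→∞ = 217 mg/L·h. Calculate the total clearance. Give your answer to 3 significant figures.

CL = 0.691 L/h

CL = Dose_iv / AUC_0→∞
   = 150 / 217 = 0.691244 L/h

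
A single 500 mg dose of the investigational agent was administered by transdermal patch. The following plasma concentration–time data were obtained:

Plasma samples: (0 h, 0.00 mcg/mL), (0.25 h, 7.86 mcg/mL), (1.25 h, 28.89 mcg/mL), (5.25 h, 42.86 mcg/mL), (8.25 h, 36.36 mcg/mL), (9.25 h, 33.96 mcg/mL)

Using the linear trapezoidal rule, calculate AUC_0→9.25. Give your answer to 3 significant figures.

AUC = 317 mcg/mL·h

Trapezoidal AUC_0→9.25:
  [0→0.25]: (0.00+7.86)/2 × 0.25 = 0.9825
  [0.25→1.25]: (7.86+28.89)/2 × 1 = 18.375
  [1.25→5.25]: (28.89+42.86)/2 × 4 = 143.5
  [5.25→8.25]: (42.86+36.36)/2 × 3 = 118.83
  [8.25→9.25]: (36.36+33.96)/2 × 1 = 35.16
  Sum = 316.8475 mcg/mL·h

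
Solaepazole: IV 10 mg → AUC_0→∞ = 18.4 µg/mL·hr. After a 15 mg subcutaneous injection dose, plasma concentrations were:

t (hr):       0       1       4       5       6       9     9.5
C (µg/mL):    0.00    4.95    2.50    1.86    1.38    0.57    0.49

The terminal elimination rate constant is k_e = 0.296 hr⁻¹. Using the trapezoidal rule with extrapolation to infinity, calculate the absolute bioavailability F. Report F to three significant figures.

F = 0.808

Trapezoidal AUC_0→9.5 (subcutaneous injection):
  [0→1]: (0.00+4.95)/2 × 1 = 2.475
  [1→4]: (4.95+2.50)/2 × 3 = 11.175
  [4→5]: (2.50+1.86)/2 × 1 = 2.18
  [5→6]: (1.86+1.38)/2 × 1 = 1.62
  [6→9]: (1.38+0.57)/2 × 3 = 2.925
  [9→9.5]: (0.57+0.49)/2 × 0.5 = 0.265
  Sum = 20.64 µg/mL·hr
Tail: C_last/k_e = 0.49/0.296 = 1.655
AUC_0→∞ (subcutaneous injection) = 20.64 + 1.655 = 22.295 µg/mL·hr
F = (AUC_ev/D_ev)/(AUC_iv/D_iv) = (22.295/15)/(18.4/10) = 1.48633/1.84 = 0.8078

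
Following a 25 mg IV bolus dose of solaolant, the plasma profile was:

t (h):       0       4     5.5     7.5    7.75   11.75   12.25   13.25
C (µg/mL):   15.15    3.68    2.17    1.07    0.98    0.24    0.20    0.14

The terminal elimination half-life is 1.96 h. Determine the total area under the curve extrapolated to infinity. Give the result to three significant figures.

Trapezoidal AUC_0→13.25:
  [0→4]: (15.15+3.68)/2 × 4 = 37.66
  [4→5.5]: (3.68+2.17)/2 × 1.5 = 4.3875
  [5.5→7.5]: (2.17+1.07)/2 × 2 = 3.24
  [7.5→7.75]: (1.07+0.98)/2 × 0.25 = 0.25625
  [7.75→11.75]: (0.98+0.24)/2 × 4 = 2.44
  [11.75→12.25]: (0.24+0.20)/2 × 0.5 = 0.11
  [12.25→13.25]: (0.20+0.14)/2 × 1 = 0.17
  Sum = 48.26375 µg/mL·h
k_e = ln2 / t½ = 0.693147 / 1.96 = 0.3536 h^-1
Extrapolated tail: C_last / k_e = 0.14 / 0.3536 = 0.396
AUC_0→∞ = 48.26375 + 0.396 = 48.65975 µg/mL·h

AUC = 48.7 µg/mL·h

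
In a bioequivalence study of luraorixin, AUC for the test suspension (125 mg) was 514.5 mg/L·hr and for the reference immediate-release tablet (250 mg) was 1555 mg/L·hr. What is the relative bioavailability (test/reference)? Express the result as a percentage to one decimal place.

F_rel = (AUC_test/D_test) / (AUC_ref/D_ref)
      = (514.5/125) / (1555/250)
      = 4.116 / 6.22 = 0.6617 = 66.17%

F_rel = 66.2%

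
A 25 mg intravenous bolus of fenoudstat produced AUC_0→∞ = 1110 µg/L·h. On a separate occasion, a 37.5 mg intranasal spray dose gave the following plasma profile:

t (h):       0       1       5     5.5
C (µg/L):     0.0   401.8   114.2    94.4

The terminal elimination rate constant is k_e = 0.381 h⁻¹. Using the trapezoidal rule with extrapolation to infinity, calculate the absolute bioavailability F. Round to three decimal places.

Trapezoidal AUC_0→5.5 (intranasal spray):
  [0→1]: (0.0+401.8)/2 × 1 = 200.9
  [1→5]: (401.8+114.2)/2 × 4 = 1032.0
  [5→5.5]: (114.2+94.4)/2 × 0.5 = 52.15
  Sum = 1285.05 µg/L·h
Tail: C_last/k_e = 94.4/0.381 = 247.769
AUC_0→∞ (intranasal spray) = 1285.05 + 247.769 = 1532.819 µg/L·h
F = (AUC_ev/D_ev)/(AUC_iv/D_iv) = (1532.819/37.5)/(1110/25) = 40.8752/44.4 = 0.9206

F = 0.921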